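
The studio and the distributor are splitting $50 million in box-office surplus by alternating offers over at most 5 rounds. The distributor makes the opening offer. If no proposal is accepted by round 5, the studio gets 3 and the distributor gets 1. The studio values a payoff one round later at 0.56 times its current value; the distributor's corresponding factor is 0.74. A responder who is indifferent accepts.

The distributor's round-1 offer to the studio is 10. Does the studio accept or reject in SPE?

Reject

Round 5 (the distributor proposes): the studio gets 3 if talks fail, so the distributor offers 3 and keeps 47.
Round 4 (the studio proposes): the distributor can get 47 next round, worth 0.74 × 47 = 34.78 now, so the studio offers 34.78, keeping 15.22.
Round 3 (the distributor proposes): the studio can get 15.22 next round, worth 0.56 × 15.22 = 8.5232 now; the distributor offers that and keeps 41.4768.
Round 2 (the studio proposes): the distributor can get 41.4768 next round, worth 0.74 × 41.4768 = 30.692832 now. The studio offers 30.692832 and keeps 50 − 30.692832 = 19.307168.
So by rejecting in round 1, the studio gets 19.307168 next round, worth 0.56 × 19.307168 = 10.81201408 now.
Offer 10 < 10.81201408, so the studio rejects.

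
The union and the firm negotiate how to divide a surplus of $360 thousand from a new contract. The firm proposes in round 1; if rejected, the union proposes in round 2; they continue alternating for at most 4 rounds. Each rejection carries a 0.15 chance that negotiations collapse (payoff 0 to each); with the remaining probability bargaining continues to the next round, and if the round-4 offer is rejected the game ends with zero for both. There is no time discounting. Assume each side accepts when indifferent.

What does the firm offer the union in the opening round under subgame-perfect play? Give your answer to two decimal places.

By backward induction:
Round 4 (the union proposes): rejection yields 0 for the firm; the union offers 0 and keeps 360.
Round 3 (the firm proposes): rejecting gives the union an expected 0.85 × 360 = 306, so the firm offers 306, keeping 54.
Round 2 (the union proposes): rejecting gives the firm an expected 0.85 × 54 = 45.9, so the union offers 45.9, keeping 314.1.
Round 1 (the firm proposes): rejecting gives the union an expected 0.85 × 314.1 = 266.985. The firm offers 266.985 and keeps 360 − 266.985 = 93.015.

266.99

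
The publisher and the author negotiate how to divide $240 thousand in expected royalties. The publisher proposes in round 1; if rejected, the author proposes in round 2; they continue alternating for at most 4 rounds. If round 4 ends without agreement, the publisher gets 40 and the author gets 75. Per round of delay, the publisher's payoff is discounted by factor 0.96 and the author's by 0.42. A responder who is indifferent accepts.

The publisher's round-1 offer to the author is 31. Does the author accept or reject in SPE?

Reject

Round 4 (the author proposes): the publisher gets 40 if talks fail, so the author offers 40 and keeps 200.
Round 3 (the publisher proposes): the author can get 200 next round, worth 0.42 × 200 = 84 now. The publisher offers 84 and keeps 240 − 84 = 156.
Round 2 (the author proposes): the publisher can get 156 next round, worth 0.96 × 156 = 149.76 now. The author offers 149.76 and keeps 240 − 149.76 = 90.24.
So by rejecting in round 1, the author gets 90.24 next round, worth 0.42 × 90.24 = 37.9008 now.
Offer 31 < 37.9008, so the author rejects.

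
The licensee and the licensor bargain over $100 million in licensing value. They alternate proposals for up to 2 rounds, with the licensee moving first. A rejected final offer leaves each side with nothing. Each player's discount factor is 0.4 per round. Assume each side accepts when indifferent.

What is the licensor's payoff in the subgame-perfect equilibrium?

40

Round 2 (the licensor proposes): the licensee will accept anything ≥ 0, so the licensor offers 0 and keeps 100.
Round 1 (the licensee proposes): the licensor can get 100 next round, worth 0.4 × 100 = 40 now, so the licensee offers 40, keeping 60.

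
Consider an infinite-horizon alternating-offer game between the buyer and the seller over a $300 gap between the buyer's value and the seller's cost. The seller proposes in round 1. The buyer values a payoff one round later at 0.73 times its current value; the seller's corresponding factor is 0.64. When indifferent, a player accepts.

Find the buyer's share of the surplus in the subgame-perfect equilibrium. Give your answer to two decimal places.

Let x be the seller's share when the seller proposes and y be the buyer's share when the buyer proposes.
The buyer accepts iff offered ≥ 0.73·y, so x = 300 − 0.73y. Symmetrically y = 300 − 0.64x.
Substituting: x = 300 − 0.73(300 − 0.64x), giving x(1 − 0.64·0.73) = 300(1 − 0.73).
So x = 300 × 0.27 / 0.5328 ≈ 152.0270, and the buyer receives 300 − x ≈ 147.9730.

147.97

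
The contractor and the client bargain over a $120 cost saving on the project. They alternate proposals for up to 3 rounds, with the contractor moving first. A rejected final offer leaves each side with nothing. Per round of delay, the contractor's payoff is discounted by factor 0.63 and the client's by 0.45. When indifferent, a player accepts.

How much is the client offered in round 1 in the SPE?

19.98

By backward induction:
Round 3 (the contractor proposes): the client will accept anything ≥ 0, so the contractor offers 0 and keeps 120.
Round 2 (the client proposes): the contractor can get 120 next round, worth 0.63 × 120 = 75.6 now. The client offers 75.6 and keeps 120 − 75.6 = 44.4.
Round 1 (the contractor proposes): the client can get 44.4 next round, worth 0.45 × 44.4 = 19.98 now. The contractor offers 19.98 and keeps 120 − 19.98 = 100.02.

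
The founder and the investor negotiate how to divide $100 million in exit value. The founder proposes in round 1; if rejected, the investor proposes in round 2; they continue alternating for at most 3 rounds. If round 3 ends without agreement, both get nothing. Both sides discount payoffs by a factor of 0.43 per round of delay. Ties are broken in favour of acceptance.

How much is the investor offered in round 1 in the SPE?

Round 3 (the founder proposes): the investor will accept anything ≥ 0, so the founder offers 0 and keeps 100.
Round 2 (the investor proposes): the founder can get 100 next round, worth 0.43 × 100 = 43 now. The investor offers 43 and keeps 100 − 43 = 57.
Round 1 (the founder proposes): the investor can get 57 next round, worth 0.43 × 57 = 24.51 now; the founder offers that and keeps 75.49.

24.51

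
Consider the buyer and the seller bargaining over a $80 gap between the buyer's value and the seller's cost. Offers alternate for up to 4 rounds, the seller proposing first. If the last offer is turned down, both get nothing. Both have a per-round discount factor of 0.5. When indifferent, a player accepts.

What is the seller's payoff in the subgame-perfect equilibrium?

50

Round 4 (the buyer proposes): the seller will accept anything ≥ 0, so the buyer offers 0 and keeps 80.
Round 3 (the seller proposes): the buyer can get 80 next round, worth 0.5 × 80 = 40 now, so the seller offers 40, keeping 40.
Round 2 (the buyer proposes): the seller can get 40 next round, worth 0.5 × 40 = 20 now; the buyer offers that and keeps 60.
Round 1 (the seller proposes): the buyer can get 60 next round, worth 0.5 × 60 = 30 now; the seller offers that and keeps 50.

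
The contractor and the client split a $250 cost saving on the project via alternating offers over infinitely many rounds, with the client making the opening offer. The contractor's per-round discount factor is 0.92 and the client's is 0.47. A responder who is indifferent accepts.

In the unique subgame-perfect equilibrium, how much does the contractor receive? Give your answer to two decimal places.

214.76

In a stationary SPE each proposer offers the other exactly their discounted continuation value.
If the client keeps x when proposing and the contractor keeps y when proposing, then x = 250 − 0.92y and y = 250 − 0.47x.
Solving: x = 250(1 − 0.92) / (1 − 0.47·0.92) = 20 / 0.5676 ≈ 35.2361.
The contractor gets 250 − 35.2361 ≈ 214.7639.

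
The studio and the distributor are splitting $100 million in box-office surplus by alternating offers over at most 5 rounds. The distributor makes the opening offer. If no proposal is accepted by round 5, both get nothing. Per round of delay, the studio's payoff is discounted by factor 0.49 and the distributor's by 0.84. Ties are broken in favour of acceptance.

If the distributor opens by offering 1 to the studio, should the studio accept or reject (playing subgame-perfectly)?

Reject

Round 5 (the distributor proposes): the studio will accept anything ≥ 0, so the distributor offers 0 and keeps 100.
Round 4 (the studio proposes): the distributor can get 100 next round, worth 0.84 × 100 = 84 now; the studio offers that and keeps 16.
Round 3 (the distributor proposes): the studio can get 16 next round, worth 0.49 × 16 = 7.84 now; the distributor offers that and keeps 92.16.
Round 2 (the studio proposes): the distributor can get 92.16 next round, worth 0.84 × 92.16 = 77.4144 now. The studio offers 77.4144 and keeps 100 − 77.4144 = 22.5856.
So by rejecting in round 1, the studio gets 22.5856 next round, worth 0.49 × 22.5856 = 11.066944 now.
Offer 1 < 11.066944, so the studio rejects.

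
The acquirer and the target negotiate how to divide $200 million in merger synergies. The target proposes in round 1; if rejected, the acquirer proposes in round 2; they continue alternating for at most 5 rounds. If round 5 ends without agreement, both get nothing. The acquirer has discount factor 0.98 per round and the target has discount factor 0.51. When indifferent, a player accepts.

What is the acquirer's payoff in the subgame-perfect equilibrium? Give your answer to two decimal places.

Round 5 (the target proposes): rejection yields 0 for the acquirer; the target offers 0 and keeps 200.
Round 4 (the acquirer proposes): the target can get 200 next round, worth 0.51 × 200 = 102 now. The acquirer offers 102 and keeps 200 − 102 = 98.
Round 3 (the target proposes): the acquirer can get 98 next round, worth 0.98 × 98 = 96.04 now, so the target offers 96.04, keeping 103.96.
Round 2 (the acquirer proposes): the target can get 103.96 next round, worth 0.51 × 103.96 = 53.0196 now. The acquirer offers 53.0196 and keeps 200 − 53.0196 = 146.9804.
Round 1 (the target proposes): the acquirer can get 146.9804 next round, worth 0.98 × 146.9804 = 144.040792 now. The target offers 144.040792 and keeps 200 − 144.040792 = 55.959208.

144.04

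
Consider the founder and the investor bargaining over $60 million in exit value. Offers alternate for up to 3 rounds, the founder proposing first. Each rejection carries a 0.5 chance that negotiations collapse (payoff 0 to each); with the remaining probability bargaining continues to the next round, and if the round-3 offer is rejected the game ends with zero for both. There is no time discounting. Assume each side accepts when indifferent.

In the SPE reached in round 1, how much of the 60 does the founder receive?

Round 3 (the founder proposes): the investor will accept anything ≥ 0, so the founder offers 0 and keeps 60.
Round 2 (the investor proposes): rejecting gives the founder an expected 0.5 × 60 = 30, so the investor offers 30, keeping 30.
Round 1 (the founder proposes): rejecting gives the investor an expected 0.5 × 30 = 15. The founder offers 15 and keeps 60 − 15 = 45.

45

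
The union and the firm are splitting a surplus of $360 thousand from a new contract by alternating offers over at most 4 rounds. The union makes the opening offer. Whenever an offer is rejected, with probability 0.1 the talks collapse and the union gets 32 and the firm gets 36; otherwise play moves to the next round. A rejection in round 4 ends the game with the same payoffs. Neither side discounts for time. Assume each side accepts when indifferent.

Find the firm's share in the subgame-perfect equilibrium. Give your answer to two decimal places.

275.15

Round 4 (the firm proposes): the union gets 32 if talks fail, so the firm offers 32 and keeps 328.
Round 3 (the union proposes): rejecting gives the firm an expected 0.9 × 328 + 0.1 × 36 = 298.8; the union offers that and keeps 61.2.
Round 2 (the firm proposes): rejecting gives the union an expected 0.9 × 61.2 + 0.1 × 32 = 58.28. The firm offers 58.28 and keeps 360 − 58.28 = 301.72.
Round 1 (the union proposes): rejecting gives the firm an expected 0.9 × 301.72 + 0.1 × 36 = 275.148, so the union offers 275.148, keeping 84.852.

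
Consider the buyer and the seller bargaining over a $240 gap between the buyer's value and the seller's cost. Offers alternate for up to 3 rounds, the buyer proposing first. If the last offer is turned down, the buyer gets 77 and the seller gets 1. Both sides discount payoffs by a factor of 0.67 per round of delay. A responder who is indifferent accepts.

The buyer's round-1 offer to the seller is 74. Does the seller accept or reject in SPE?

Work out the seller's continuation value if the offer is rejected.
Round 3 (the buyer proposes): the seller gets 1 if talks fail, so the buyer offers 1 and keeps 239.
Round 2 (the seller proposes): the buyer can get 239 next round, worth 0.67 × 239 = 160.13 now, so the seller offers 160.13, keeping 79.87.
So by rejecting in round 1, the seller gets 79.87 next round, worth 0.67 × 79.87 = 53.5129 now.
Offer 74 ≥ 53.5129, so the seller accepts.

Accept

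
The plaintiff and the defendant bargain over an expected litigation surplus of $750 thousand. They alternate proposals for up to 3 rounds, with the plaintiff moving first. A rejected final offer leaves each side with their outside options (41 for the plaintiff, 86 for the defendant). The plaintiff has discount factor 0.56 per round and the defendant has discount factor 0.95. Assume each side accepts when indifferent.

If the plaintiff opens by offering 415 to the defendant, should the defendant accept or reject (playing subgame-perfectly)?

Accept

Round 3 (the plaintiff proposes): the defendant gets 86 if talks fail, so the plaintiff offers 86 and keeps 664.
Round 2 (the defendant proposes): the plaintiff can get 664 next round, worth 0.56 × 664 = 371.84 now. The defendant offers 371.84 and keeps 750 − 371.84 = 378.16.
So by rejecting in round 1, the defendant gets 378.16 next round, worth 0.95 × 378.16 = 359.252 now.
Offer 415 ≥ 359.252, so the defendant accepts.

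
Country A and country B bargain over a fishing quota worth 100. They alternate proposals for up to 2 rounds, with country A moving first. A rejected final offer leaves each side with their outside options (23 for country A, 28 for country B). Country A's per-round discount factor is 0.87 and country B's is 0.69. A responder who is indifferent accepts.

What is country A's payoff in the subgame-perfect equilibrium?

46.87

Round 2 (country B proposes): country A gets 23 if talks fail, so country B offers 23 and keeps 77.
Round 1 (country A proposes): country B can get 77 next round, worth 0.69 × 77 = 53.13 now, so country A offers 53.13, keeping 46.87.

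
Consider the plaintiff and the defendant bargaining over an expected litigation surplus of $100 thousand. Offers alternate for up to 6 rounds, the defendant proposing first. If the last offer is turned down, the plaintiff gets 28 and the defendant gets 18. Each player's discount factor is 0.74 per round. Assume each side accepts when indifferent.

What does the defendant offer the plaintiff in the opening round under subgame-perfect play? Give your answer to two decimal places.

47.97

Round 6 (the plaintiff proposes): the defendant gets 18 if talks fail, so the plaintiff offers 18 and keeps 82.
Round 5 (the defendant proposes): the plaintiff can get 82 next round, worth 0.74 × 82 = 60.68 now; the defendant offers that and keeps 39.32.
Round 4 (the plaintiff proposes): the defendant can get 39.32 next round, worth 0.74 × 39.32 = 29.0968 now, so the plaintiff offers 29.0968, keeping 70.9032.
Round 3 (the defendant proposes): the plaintiff can get 70.9032 next round, worth 0.74 × 70.9032 = 52.468368 now, so the defendant offers 52.468368, keeping 47.531632.
Round 2 (the plaintiff proposes): the defendant can get 47.531632 next round, worth 0.74 × 47.531632 = 35.17340768 now. The plaintiff offers 35.17340768 and keeps 100 − 35.17340768 = 64.82659232.
Round 1 (the defendant proposes): the plaintiff can get 64.82659232 next round, worth 0.74 × 64.82659232 = 47.9716783168 now. The defendant offers 47.9716783168 and keeps 100 − 47.9716783168 = 52.0283216832.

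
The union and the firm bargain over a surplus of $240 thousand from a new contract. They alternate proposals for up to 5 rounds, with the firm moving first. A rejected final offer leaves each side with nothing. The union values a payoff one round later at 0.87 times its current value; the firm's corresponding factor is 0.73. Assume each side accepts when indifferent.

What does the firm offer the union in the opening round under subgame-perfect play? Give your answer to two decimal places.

Round 5 (the firm proposes): the union will accept anything ≥ 0, so the firm offers 0 and keeps 240.
Round 4 (the union proposes): the firm can get 240 next round, worth 0.73 × 240 = 175.2 now, so the union offers 175.2, keeping 64.8.
Round 3 (the firm proposes): the union can get 64.8 next round, worth 0.87 × 64.8 = 56.376 now; the firm offers that and keeps 183.624.
Round 2 (the union proposes): the firm can get 183.624 next round, worth 0.73 × 183.624 = 134.04552 now. The union offers 134.04552 and keeps 240 − 134.04552 = 105.95448.
Round 1 (the firm proposes): the union can get 105.95448 next round, worth 0.87 × 105.95448 = 92.1803976 now, so the firm offers 92.1803976, keeping 147.8196024.

92.18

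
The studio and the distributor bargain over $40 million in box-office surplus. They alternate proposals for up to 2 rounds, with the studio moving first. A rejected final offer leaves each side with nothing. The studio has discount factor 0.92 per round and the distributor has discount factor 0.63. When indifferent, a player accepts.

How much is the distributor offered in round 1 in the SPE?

Round 2 (the distributor proposes): rejection yields 0 for the studio; the distributor offers 0 and keeps 40.
Round 1 (the studio proposes): the distributor can get 40 next round, worth 0.63 × 40 = 25.2 now, so the studio offers 25.2, keeping 14.8.

25.2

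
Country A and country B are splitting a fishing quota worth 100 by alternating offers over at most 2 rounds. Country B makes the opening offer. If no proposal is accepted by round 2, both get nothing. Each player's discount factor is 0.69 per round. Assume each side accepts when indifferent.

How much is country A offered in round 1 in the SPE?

Round 2 (country A proposes): rejection yields 0 for country B; country A offers 0 and keeps 100.
Round 1 (country B proposes): country A can get 100 next round, worth 0.69 × 100 = 69 now, so country B offers 69, keeping 31.

69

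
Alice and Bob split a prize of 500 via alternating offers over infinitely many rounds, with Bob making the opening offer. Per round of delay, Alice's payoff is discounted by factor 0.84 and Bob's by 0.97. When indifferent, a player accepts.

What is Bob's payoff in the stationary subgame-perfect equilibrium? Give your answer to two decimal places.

431.97

In a stationary SPE each proposer offers the other exactly their discounted continuation value.
If Bob keeps x when proposing and Alice keeps y when proposing, then x = 500 − 0.84y and y = 500 − 0.97x.
Solving: x = 500(1 − 0.84) / (1 − 0.97·0.84) = 80 / 0.1852 ≈ 431.9654.
Alice gets 500 − 431.9654 ≈ 68.0346.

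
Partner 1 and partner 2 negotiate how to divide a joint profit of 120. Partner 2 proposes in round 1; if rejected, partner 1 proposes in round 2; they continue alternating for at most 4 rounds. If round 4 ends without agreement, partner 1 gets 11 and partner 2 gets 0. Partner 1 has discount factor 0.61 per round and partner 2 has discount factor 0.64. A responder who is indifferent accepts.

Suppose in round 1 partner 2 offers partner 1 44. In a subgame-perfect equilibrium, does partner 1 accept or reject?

Round 4 (partner 1 proposes): partner 2 will accept anything ≥ 0, so partner 1 offers 0 and keeps 120.
Round 3 (partner 2 proposes): partner 1 can get 120 next round, worth 0.61 × 120 = 73.2 now; partner 2 offers that and keeps 46.8.
Round 2 (partner 1 proposes): partner 2 can get 46.8 next round, worth 0.64 × 46.8 = 29.952 now, so partner 1 offers 29.952, keeping 90.048.
So by rejecting in round 1, partner 1 gets 90.048 next round, worth 0.61 × 90.048 = 54.92928 now.
Offer 44 < 54.92928, so partner 1 rejects.

Reject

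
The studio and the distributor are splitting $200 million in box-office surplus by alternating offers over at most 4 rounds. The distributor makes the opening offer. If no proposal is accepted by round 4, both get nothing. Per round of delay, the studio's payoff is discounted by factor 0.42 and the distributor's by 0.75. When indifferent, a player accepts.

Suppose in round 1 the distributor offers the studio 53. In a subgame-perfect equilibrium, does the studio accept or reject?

Round 4 (the studio proposes): rejection yields 0 for the distributor; the studio offers 0 and keeps 200.
Round 3 (the distributor proposes): the studio can get 200 next round, worth 0.42 × 200 = 84 now; the distributor offers that and keeps 116.
Round 2 (the studio proposes): the distributor can get 116 next round, worth 0.75 × 116 = 87 now; the studio offers that and keeps 113.
So by rejecting in round 1, the studio gets 113 next round, worth 0.42 × 113 = 47.46 now.
Offer 53 ≥ 47.46, so the studio accepts.

Accept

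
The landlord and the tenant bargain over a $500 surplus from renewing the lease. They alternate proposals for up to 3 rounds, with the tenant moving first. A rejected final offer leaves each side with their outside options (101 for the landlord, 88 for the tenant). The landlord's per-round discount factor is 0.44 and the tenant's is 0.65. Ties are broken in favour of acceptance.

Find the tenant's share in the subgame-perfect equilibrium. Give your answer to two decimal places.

394.11

Round 3 (the tenant proposes): the landlord gets 101 if talks fail, so the tenant offers 101 and keeps 399.
Round 2 (the landlord proposes): the tenant can get 399 next round, worth 0.65 × 399 = 259.35 now; the landlord offers that and keeps 240.65.
Round 1 (the tenant proposes): the landlord can get 240.65 next round, worth 0.44 × 240.65 = 105.886 now; the tenant offers that and keeps 394.114.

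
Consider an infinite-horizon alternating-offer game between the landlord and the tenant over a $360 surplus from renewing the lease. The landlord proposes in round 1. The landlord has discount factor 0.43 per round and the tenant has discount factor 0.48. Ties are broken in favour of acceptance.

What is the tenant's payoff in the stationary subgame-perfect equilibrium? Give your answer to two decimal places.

In a stationary SPE each proposer offers the other exactly their discounted continuation value.
If the landlord keeps x when proposing and the tenant keeps y when proposing, then x = 360 − 0.48y and y = 360 − 0.43x.
Solving: x = 360(1 − 0.48) / (1 − 0.43·0.48) = 187.2 / 0.7936 ≈ 235.8871.
The tenant gets 360 − 235.8871 ≈ 124.1129.

124.11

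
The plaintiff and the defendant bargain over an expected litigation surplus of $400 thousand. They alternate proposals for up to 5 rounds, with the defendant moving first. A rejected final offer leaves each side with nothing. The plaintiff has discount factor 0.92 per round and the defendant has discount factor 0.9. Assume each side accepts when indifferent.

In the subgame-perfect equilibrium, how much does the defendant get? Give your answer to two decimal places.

Round 5 (the defendant proposes): rejection yields 0 for the plaintiff; the defendant offers 0 and keeps 400.
Round 4 (the plaintiff proposes): the defendant can get 400 next round, worth 0.9 × 400 = 360 now. The plaintiff offers 360 and keeps 400 − 360 = 40.
Round 3 (the defendant proposes): the plaintiff can get 40 next round, worth 0.92 × 40 = 36.8 now. The defendant offers 36.8 and keeps 400 − 36.8 = 363.2.
Round 2 (the plaintiff proposes): the defendant can get 363.2 next round, worth 0.9 × 363.2 = 326.88 now, so the plaintiff offers 326.88, keeping 73.12.
Round 1 (the defendant proposes): the plaintiff can get 73.12 next round, worth 0.92 × 73.12 = 67.2704 now, so the defendant offers 67.2704, keeping 332.7296.

332.73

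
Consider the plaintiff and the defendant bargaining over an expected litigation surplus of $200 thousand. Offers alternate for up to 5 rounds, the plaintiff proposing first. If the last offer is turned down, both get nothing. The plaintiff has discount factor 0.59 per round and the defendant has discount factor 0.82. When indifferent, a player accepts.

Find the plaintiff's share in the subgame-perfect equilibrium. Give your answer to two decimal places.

Round 5 (the plaintiff proposes): the defendant will accept anything ≥ 0, so the plaintiff offers 0 and keeps 200.
Round 4 (the defendant proposes): the plaintiff can get 200 next round, worth 0.59 × 200 = 118 now; the defendant offers that and keeps 82.
Round 3 (the plaintiff proposes): the defendant can get 82 next round, worth 0.82 × 82 = 67.24 now; the plaintiff offers that and keeps 132.76.
Round 2 (the defendant proposes): the plaintiff can get 132.76 next round, worth 0.59 × 132.76 = 78.3284 now. The defendant offers 78.3284 and keeps 200 − 78.3284 = 121.6716.
Round 1 (the plaintiff proposes): the defendant can get 121.6716 next round, worth 0.82 × 121.6716 = 99.770712 now; the plaintiff offers that and keeps 100.229288.

100.23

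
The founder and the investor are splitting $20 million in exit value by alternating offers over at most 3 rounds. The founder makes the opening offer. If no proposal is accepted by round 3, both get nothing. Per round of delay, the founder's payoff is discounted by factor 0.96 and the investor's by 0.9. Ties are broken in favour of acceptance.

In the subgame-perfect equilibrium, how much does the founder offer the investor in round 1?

0.72

Round 3 (the founder proposes): rejection yields 0 for the investor; the founder offers 0 and keeps 20.
Round 2 (the investor proposes): the founder can get 20 next round, worth 0.96 × 20 = 19.2 now, so the investor offers 19.2, keeping 0.8.
Round 1 (the founder proposes): the investor can get 0.8 next round, worth 0.9 × 0.8 = 0.72 now; the founder offers that and keeps 19.28.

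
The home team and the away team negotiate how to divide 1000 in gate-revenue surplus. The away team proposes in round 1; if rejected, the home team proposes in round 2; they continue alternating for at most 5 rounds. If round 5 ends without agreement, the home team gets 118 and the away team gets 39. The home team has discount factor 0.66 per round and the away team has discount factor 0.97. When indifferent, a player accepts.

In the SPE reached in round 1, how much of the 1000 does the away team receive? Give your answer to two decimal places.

919.16

By backward induction:
Round 5 (the away team proposes): the home team gets 118 if talks fail, so the away team offers 118 and keeps 882.
Round 4 (the home team proposes): the away team can get 882 next round, worth 0.97 × 882 = 855.54 now; the home team offers that and keeps 144.46.
Round 3 (the away team proposes): the home team can get 144.46 next round, worth 0.66 × 144.46 = 95.3436 now, so the away team offers 95.3436, keeping 904.6564.
Round 2 (the home team proposes): the away team can get 904.6564 next round, worth 0.97 × 904.6564 = 877.516708 now. The home team offers 877.516708 and keeps 1000 − 877.516708 = 122.483292.
Round 1 (the away team proposes): the home team can get 122.483292 next round, worth 0.66 × 122.483292 = 80.83897272 now, so the away team offers 80.83897272, keeping 919.16102728.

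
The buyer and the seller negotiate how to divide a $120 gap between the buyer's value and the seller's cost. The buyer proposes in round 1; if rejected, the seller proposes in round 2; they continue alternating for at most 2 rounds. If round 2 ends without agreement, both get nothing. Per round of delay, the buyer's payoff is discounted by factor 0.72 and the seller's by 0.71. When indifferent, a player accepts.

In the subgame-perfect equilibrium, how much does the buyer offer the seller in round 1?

Round 2 (the seller proposes): the buyer will accept anything ≥ 0, so the seller offers 0 and keeps 120.
Round 1 (the buyer proposes): the seller can get 120 next round, worth 0.71 × 120 = 85.2 now. The buyer offers 85.2 and keeps 120 − 85.2 = 34.8.

85.2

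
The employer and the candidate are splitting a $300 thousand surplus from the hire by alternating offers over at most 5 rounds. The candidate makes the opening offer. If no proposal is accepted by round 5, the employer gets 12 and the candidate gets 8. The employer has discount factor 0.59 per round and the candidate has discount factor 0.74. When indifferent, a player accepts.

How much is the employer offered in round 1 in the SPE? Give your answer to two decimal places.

By backward induction:
Round 5 (the candidate proposes): the employer gets 12 if talks fail, so the candidate offers 12 and keeps 288.
Round 4 (the employer proposes): the candidate can get 288 next round, worth 0.74 × 288 = 213.12 now, so the employer offers 213.12, keeping 86.88.
Round 3 (the candidate proposes): the employer can get 86.88 next round, worth 0.59 × 86.88 = 51.2592 now; the candidate offers that and keeps 248.7408.
Round 2 (the employer proposes): the candidate can get 248.7408 next round, worth 0.74 × 248.7408 = 184.068192 now; the employer offers that and keeps 115.931808.
Round 1 (the candidate proposes): the employer can get 115.931808 next round, worth 0.59 × 115.931808 = 68.39976672 now, so the candidate offers 68.39976672, keeping 231.60023328.

68.40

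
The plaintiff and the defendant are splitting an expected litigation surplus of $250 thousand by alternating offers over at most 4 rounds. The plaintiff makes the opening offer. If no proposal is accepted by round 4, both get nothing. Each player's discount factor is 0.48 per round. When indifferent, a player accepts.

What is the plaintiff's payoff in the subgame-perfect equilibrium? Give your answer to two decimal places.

Work backward from the last round.
Round 4 (the defendant proposes): the plaintiff will accept anything ≥ 0, so the defendant offers 0 and keeps 250.
Round 3 (the plaintiff proposes): the defendant can get 250 next round, worth 0.48 × 250 = 120 now. The plaintiff offers 120 and keeps 250 − 120 = 130.
Round 2 (the defendant proposes): the plaintiff can get 130 next round, worth 0.48 × 130 = 62.4 now. The defendant offers 62.4 and keeps 250 − 62.4 = 187.6.
Round 1 (the plaintiff proposes): the defendant can get 187.6 next round, worth 0.48 × 187.6 = 90.048 now; the plaintiff offers that and keeps 159.952.

159.95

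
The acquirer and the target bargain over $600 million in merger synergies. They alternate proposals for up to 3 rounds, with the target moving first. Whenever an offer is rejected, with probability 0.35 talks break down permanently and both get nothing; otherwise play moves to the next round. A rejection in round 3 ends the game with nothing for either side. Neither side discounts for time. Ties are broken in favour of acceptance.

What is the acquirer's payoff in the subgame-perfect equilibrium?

By backward induction:
Round 3 (the target proposes): the acquirer will accept anything ≥ 0, so the target offers 0 and keeps 600.
Round 2 (the acquirer proposes): rejecting gives the target an expected 0.65 × 600 = 390; the acquirer offers that and keeps 210.
Round 1 (the target proposes): rejecting gives the acquirer an expected 0.65 × 210 = 136.5. The target offers 136.5 and keeps 600 − 136.5 = 463.5.

136.5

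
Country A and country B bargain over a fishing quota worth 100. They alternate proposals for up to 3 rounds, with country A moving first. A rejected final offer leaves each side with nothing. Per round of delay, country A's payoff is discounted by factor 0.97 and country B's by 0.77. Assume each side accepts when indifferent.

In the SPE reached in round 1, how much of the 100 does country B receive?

Solve by backward induction from round 3.
Round 3 (country A proposes): country B will accept anything ≥ 0, so country A offers 0 and keeps 100.
Round 2 (country B proposes): country A can get 100 next round, worth 0.97 × 100 = 97 now; country B offers that and keeps 3.
Round 1 (country A proposes): country B can get 3 next round, worth 0.77 × 3 = 2.31 now. Country A offers 2.31 and keeps 100 − 2.31 = 97.69.

2.31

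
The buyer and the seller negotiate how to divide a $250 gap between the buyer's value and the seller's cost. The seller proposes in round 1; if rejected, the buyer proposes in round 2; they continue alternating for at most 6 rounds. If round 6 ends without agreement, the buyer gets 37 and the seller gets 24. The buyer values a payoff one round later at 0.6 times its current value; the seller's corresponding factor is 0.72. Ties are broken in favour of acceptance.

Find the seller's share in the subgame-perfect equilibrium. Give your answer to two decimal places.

164.55

Round 6 (the buyer proposes): the seller gets 24 if talks fail, so the buyer offers 24 and keeps 226.
Round 5 (the seller proposes): the buyer can get 226 next round, worth 0.6 × 226 = 135.6 now, so the seller offers 135.6, keeping 114.4.
Round 4 (the buyer proposes): the seller can get 114.4 next round, worth 0.72 × 114.4 = 82.368 now. The buyer offers 82.368 and keeps 250 − 82.368 = 167.632.
Round 3 (the seller proposes): the buyer can get 167.632 next round, worth 0.6 × 167.632 = 100.5792 now. The seller offers 100.5792 and keeps 250 − 100.5792 = 149.4208.
Round 2 (the buyer proposes): the seller can get 149.4208 next round, worth 0.72 × 149.4208 = 107.582976 now. The buyer offers 107.582976 and keeps 250 − 107.582976 = 142.417024.
Round 1 (the seller proposes): the buyer can get 142.417024 next round, worth 0.6 × 142.417024 = 85.4502144 now, so the seller offers 85.4502144, keeping 164.5497856.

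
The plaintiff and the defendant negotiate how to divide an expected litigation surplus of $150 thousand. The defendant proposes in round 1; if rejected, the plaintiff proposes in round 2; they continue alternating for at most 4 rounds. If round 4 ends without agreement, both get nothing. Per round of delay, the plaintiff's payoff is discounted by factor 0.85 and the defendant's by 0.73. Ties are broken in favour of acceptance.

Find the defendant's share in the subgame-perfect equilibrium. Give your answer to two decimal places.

36.46

By backward induction:
Round 4 (the plaintiff proposes): rejection yields 0 for the defendant; the plaintiff offers 0 and keeps 150.
Round 3 (the defendant proposes): the plaintiff can get 150 next round, worth 0.85 × 150 = 127.5 now. The defendant offers 127.5 and keeps 150 − 127.5 = 22.5.
Round 2 (the plaintiff proposes): the defendant can get 22.5 next round, worth 0.73 × 22.5 = 16.425 now. The plaintiff offers 16.425 and keeps 150 − 16.425 = 133.575.
Round 1 (the defendant proposes): the plaintiff can get 133.575 next round, worth 0.85 × 133.575 = 113.53875 now. The defendant offers 113.53875 and keeps 150 − 113.53875 = 36.46125.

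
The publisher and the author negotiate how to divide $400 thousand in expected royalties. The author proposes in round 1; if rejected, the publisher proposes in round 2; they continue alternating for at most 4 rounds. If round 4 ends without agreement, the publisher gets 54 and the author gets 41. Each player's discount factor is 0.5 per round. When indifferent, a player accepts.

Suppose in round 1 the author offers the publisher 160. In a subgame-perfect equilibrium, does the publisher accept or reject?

Round 4 (the publisher proposes): the author gets 41 if talks fail, so the publisher offers 41 and keeps 359.
Round 3 (the author proposes): the publisher can get 359 next round, worth 0.5 × 359 = 179.5 now. The author offers 179.5 and keeps 400 − 179.5 = 220.5.
Round 2 (the publisher proposes): the author can get 220.5 next round, worth 0.5 × 220.5 = 110.25 now, so the publisher offers 110.25, keeping 289.75.
So by rejecting in round 1, the publisher gets 289.75 next round, worth 0.5 × 289.75 = 144.875 now.
Offer 160 ≥ 144.875, so the publisher accepts.

Accept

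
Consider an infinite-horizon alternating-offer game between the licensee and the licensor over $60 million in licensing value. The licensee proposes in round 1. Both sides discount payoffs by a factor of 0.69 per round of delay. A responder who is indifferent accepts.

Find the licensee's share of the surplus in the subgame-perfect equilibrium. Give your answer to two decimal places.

Let x be the licensee's share when the licensee proposes and y be the licensor's share when the licensor proposes.
The licensor accepts iff offered ≥ 0.69·y, so x = 60 − 0.69y. Symmetrically y = 60 − 0.69x.
Substituting: x = 60 − 0.69(60 − 0.69x), giving x(1 − 0.69·0.69) = 60(1 − 0.69).
So x = 60 × 0.31 / 0.5239 ≈ 35.5030, and the licensor receives 60 − x ≈ 24.4970.

35.50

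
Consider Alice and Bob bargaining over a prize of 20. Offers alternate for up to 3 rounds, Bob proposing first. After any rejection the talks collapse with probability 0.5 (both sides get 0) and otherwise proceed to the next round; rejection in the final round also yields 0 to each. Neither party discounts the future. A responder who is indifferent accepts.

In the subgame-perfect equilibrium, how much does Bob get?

Round 3 (Bob proposes): rejection yields 0 for Alice; Bob offers 0 and keeps 20.
Round 2 (Alice proposes): rejecting gives Bob an expected 0.5 × 20 = 10; Alice offers that and keeps 10.
Round 1 (Bob proposes): rejecting gives Alice an expected 0.5 × 10 = 5. Bob offers 5 and keeps 20 − 5 = 15.

15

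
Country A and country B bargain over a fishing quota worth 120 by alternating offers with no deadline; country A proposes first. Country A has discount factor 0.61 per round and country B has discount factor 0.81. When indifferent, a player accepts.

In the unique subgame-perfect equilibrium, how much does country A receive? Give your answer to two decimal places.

45.07

When country A proposes, country B accepts any offer worth at least 0.81 times what country B would get by proposing next round; and vice versa.
This gives x = 120 − 0.81y and y = 120 − 0.61x, where x and y are each side's share when it proposes.
Hence (1 − 0.81·0.61)x = 120(1 − 0.81), i.e. 0.5059·x = 22.8.
x ≈ 45.0682; country B's share is 120 − x ≈ 74.9318.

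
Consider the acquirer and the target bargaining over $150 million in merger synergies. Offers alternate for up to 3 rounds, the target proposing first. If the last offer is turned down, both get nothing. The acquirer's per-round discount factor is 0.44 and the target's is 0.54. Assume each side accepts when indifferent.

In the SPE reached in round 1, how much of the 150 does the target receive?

119.64

By backward induction:
Round 3 (the target proposes): rejection yields 0 for the acquirer; the target offers 0 and keeps 150.
Round 2 (the acquirer proposes): the target can get 150 next round, worth 0.54 × 150 = 81 now, so the acquirer offers 81, keeping 69.
Round 1 (the target proposes): the acquirer can get 69 next round, worth 0.44 × 69 = 30.36 now. The target offers 30.36 and keeps 150 − 30.36 = 119.64.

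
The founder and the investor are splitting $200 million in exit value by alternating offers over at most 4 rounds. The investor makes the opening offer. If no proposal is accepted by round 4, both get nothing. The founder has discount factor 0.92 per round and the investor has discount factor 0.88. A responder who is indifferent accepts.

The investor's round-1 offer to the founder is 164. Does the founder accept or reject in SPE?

Round 4 (the founder proposes): the investor will accept anything ≥ 0, so the founder offers 0 and keeps 200.
Round 3 (the investor proposes): the founder can get 200 next round, worth 0.92 × 200 = 184 now, so the investor offers 184, keeping 16.
Round 2 (the founder proposes): the investor can get 16 next round, worth 0.88 × 16 = 14.08 now. The founder offers 14.08 and keeps 200 − 14.08 = 185.92.
So by rejecting in round 1, the founder gets 185.92 next round, worth 0.92 × 185.92 = 171.0464 now.
Offer 164 < 171.0464, so the founder rejects.

Reject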